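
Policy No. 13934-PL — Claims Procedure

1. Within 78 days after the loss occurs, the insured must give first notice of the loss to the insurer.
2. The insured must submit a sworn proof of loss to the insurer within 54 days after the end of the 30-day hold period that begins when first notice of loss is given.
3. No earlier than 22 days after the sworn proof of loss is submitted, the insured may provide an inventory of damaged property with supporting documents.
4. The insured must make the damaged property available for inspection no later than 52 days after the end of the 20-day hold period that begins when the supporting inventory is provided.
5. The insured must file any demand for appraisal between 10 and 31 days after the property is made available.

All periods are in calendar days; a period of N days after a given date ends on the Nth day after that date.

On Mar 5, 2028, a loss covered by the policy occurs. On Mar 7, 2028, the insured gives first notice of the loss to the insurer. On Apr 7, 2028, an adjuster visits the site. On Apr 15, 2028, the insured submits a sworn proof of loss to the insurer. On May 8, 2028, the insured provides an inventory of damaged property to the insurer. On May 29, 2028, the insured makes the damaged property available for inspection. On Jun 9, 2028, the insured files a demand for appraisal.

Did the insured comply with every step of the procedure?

Step 1 — counting 78 days from Mar 5, 2028 (when the loss occurs) gives a deadline of May 22, 2028; Mar 7, 2028 is within that limit.
Step 2 — counting 54 days from Apr 6, 2028 (end of the 30-day hold period, which began when first notice of loss is given on Mar 7, 2028) gives a deadline of May 30, 2028; done Apr 15, 2028 — timely.
Step 3 — must wait 22 days from Apr 15, 2028 (when the sworn proof of loss is submitted), so not before May 7, 2028; done May 8, 2028, after the minimum wait.
Step 4 — counting 52 days from May 28, 2028 (end of the 20-day hold period, which began when the supporting inventory is provided on May 8, 2028) gives a deadline of Jul 19, 2028; done May 29, 2028 — timely.
Step 5 — 10 and 31 days from May 29, 2028 (when the property is made available) are Jun 8, 2028 and Jun 29, 2028 respectively; done Jun 9, 2028, which is between those dates.

Yes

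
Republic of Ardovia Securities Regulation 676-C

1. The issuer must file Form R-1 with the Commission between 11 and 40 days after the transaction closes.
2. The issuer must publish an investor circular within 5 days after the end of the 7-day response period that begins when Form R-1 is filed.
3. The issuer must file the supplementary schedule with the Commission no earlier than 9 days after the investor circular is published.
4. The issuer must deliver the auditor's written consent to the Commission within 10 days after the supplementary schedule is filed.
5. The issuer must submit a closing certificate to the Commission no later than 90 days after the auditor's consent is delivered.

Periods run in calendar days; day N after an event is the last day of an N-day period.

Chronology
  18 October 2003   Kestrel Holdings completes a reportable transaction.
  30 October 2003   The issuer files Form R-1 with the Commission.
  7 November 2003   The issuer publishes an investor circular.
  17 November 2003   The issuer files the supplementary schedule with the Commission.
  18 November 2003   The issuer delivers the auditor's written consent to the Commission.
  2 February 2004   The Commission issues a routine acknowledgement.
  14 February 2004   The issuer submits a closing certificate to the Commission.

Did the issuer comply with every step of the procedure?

Step 1: the window is 11–40 days after 18 October 2003 (when the transaction closes), so 29 October 2003 through 27 November 2003; 30 October 2003 falls inside that range.
Step 2: 5 days after 6 November 2003 (end of the 7-day response period, which began when Form R-1 is filed on 30 October 2003) is 11 November 2003; completed 7 November 2003, before the deadline.
Step 3: the earliest permitted date is 9 days after 7 November 2003 (when the investor circular is published), i.e. 16 November 2003; done 17 November 2003, after the minimum wait.
Step 4: 10 days after 17 November 2003 (when the supplementary schedule is filed) is 27 November 2003; completed 18 November 2003, before the deadline.
Step 5: 90 days after 18 November 2003 (when the auditor's consent is delivered) is 16 February 2004; 14 February 2004 is within that limit.

Yes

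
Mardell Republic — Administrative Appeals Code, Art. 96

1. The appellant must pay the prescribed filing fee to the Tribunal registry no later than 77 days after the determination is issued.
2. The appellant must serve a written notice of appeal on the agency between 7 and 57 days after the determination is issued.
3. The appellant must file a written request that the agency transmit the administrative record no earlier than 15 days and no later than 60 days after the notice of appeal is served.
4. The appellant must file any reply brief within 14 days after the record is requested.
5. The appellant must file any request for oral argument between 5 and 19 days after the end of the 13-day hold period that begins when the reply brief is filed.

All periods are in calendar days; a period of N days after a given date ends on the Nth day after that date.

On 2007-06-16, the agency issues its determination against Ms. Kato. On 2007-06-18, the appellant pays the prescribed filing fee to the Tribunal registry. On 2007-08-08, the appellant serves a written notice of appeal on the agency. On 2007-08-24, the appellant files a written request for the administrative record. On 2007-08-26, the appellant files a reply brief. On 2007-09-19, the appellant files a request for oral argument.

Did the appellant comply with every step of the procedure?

Step 1 — counting 77 days from 2007-06-16 (when the determination is issued) gives a deadline of 2007-09-01; completed 2007-06-18, before the deadline.
Step 2 — 7 and 57 days from 2007-06-16 (when the determination is issued) are 2007-06-23 and 2007-08-12 respectively; done 2007-08-08, which is between those dates.
Step 3 — 15 and 60 days from 2007-08-08 (when the notice of appeal is served) are 2007-08-23 and 2007-10-07 respectively; 2007-08-24 falls inside that range.
Step 4 — counting 14 days from 2007-08-24 (when the record is requested) gives a deadline of 2007-09-07; 2007-08-26 is within that limit.
Step 5 — 5 and 19 days from 2007-09-08 (end of the 13-day hold period, which began when the reply brief is filed on 2007-08-26) are 2007-09-13 and 2007-09-27 respectively; done 2007-09-19, which is between those dates.

Yes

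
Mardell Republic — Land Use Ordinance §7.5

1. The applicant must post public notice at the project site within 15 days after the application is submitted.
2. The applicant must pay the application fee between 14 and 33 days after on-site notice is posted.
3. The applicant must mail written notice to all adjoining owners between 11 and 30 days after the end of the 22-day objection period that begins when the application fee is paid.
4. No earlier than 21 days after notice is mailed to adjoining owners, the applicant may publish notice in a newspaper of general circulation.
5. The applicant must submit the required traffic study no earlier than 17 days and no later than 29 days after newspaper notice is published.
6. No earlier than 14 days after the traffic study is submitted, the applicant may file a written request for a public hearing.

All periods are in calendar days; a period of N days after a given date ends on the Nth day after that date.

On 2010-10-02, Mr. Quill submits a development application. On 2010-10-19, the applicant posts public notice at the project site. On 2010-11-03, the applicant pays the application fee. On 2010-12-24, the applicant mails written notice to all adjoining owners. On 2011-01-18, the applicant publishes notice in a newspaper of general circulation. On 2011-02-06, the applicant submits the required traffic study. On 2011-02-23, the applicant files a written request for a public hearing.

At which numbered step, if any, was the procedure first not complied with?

Step 1

Step 1: 15 days after 2010-10-02 (when the application is submitted) is 2010-10-17; done 2010-10-19 — 2 days late.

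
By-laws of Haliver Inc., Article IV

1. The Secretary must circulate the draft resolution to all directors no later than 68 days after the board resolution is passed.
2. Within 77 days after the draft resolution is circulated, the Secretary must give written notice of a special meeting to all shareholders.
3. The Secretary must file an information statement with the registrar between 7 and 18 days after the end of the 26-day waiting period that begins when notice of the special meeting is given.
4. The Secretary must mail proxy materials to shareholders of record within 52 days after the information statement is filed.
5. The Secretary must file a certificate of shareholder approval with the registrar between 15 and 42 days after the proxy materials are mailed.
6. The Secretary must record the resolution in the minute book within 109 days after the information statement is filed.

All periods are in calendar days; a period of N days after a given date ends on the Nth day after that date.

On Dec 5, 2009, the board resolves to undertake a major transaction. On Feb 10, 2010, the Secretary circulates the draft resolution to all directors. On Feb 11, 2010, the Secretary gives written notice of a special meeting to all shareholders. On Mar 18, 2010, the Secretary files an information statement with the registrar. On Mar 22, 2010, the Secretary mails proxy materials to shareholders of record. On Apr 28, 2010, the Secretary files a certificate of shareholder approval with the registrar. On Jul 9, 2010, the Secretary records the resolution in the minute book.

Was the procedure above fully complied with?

(1) due by Dec 5, 2009 + 68 days = Feb 11, 2010; done Feb 10, 2010 — timely.
(2) due by Feb 10, 2010 + 77 days = Apr 28, 2010; Feb 11, 2010 is within that limit.
(3) the permitted window runs from Mar 9, 2010 + 7 = Mar 16, 2010 to Mar 9, 2010 + 18 = Mar 27, 2010; done Mar 18, 2010, which is between those dates.
(4) due by Mar 18, 2010 + 52 days = May 9, 2010; Mar 22, 2010 is within that limit.
(5) the permitted window runs from Mar 22, 2010 + 15 = Apr 6, 2010 to Mar 22, 2010 + 42 = May 3, 2010; Apr 28, 2010 falls inside that range.
(6) due by Mar 18, 2010 + 109 days = Jul 5, 2010; done Jul 9, 2010 — 4 days late.

No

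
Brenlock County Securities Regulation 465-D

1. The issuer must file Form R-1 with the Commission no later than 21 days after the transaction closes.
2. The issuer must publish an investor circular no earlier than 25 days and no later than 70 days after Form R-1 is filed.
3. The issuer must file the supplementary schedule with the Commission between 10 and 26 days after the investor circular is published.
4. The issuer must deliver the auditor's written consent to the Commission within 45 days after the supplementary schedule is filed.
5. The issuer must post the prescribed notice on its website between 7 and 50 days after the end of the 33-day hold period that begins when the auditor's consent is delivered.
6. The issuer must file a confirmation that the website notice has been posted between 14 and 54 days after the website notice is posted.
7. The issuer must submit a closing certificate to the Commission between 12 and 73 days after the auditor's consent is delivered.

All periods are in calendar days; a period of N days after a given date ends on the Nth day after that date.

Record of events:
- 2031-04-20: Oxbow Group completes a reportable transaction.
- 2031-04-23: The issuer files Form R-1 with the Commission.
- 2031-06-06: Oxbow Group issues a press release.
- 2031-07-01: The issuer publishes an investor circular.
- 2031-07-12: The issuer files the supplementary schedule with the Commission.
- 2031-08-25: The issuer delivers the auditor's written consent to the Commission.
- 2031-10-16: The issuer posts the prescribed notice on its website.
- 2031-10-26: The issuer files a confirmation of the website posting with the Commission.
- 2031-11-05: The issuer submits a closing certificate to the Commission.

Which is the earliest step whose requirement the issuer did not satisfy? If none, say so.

(1) due by 2031-04-20 + 21 days = 2031-05-11; done 2031-04-23 — timely.
(2) the permitted window runs from 2031-04-23 + 25 = 2031-05-18 to 2031-04-23 + 70 = 2031-07-02; done 2031-07-01 — within the window.
(3) the permitted window runs from 2031-07-01 + 10 = 2031-07-11 to 2031-07-01 + 26 = 2031-07-27; 2031-07-12 falls inside that range.
(4) due by 2031-07-12 + 45 days = 2031-08-26; done 2031-08-25 — timely.
(5) the permitted window runs from 2031-09-27 + 7 = 2031-10-04 to 2031-09-27 + 50 = 2031-11-16; 2031-10-16 falls inside that range.
(6) the permitted window runs from 2031-10-16 + 14 = 2031-10-30 to 2031-10-16 + 54 = 2031-12-09; done 2031-10-26 — 4 days before the window opened.

Step 6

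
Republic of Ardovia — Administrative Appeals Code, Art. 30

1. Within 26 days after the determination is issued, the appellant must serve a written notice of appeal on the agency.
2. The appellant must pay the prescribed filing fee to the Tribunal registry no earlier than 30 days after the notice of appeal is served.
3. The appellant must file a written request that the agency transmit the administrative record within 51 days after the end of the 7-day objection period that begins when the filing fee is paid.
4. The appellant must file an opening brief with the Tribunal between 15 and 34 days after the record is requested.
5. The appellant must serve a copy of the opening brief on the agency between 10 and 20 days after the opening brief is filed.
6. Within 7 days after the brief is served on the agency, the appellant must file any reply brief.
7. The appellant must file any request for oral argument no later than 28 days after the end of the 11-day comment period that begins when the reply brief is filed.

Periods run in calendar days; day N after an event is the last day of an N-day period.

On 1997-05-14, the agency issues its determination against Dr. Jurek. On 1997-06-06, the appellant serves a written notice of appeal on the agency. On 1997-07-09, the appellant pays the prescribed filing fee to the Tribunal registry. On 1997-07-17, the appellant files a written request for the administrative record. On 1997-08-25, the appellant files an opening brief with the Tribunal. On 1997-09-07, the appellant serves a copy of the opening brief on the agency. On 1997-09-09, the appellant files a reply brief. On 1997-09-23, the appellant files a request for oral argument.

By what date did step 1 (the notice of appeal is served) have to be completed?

1997-06-09

Step 1 runs from 1997-05-14, when the determination is issued. 26 days after 1997-05-14 is 1997-06-09.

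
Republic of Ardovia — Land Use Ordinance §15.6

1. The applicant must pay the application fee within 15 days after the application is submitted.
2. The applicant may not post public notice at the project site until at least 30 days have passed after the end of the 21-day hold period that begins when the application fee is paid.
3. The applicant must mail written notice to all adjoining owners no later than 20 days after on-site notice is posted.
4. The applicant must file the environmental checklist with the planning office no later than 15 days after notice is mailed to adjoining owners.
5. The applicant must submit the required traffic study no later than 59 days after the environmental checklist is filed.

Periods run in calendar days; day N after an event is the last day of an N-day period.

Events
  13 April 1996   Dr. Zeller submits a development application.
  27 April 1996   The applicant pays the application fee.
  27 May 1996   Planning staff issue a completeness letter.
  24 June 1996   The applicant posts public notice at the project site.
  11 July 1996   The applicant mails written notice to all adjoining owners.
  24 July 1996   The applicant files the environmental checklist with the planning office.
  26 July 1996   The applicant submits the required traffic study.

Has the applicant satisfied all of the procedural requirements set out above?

Step 1 — counting 15 days from 13 April 1996 (when the application is submitted) gives a deadline of 28 April 1996; 27 April 1996 is within that limit.
Step 2 — must wait 30 days from 18 May 1996 (end of the 21-day hold period, which began when the application fee is paid on 27 April 1996), so not before 17 June 1996; done 24 June 1996, after the minimum wait.
Step 3 — counting 20 days from 24 June 1996 (when on-site notice is posted) gives a deadline of 14 July 1996; completed 11 July 1996, before the deadline.
Step 4 — counting 15 days from 11 July 1996 (when notice is mailed to adjoining owners) gives a deadline of 26 July 1996; completed 24 July 1996, before the deadline.
Step 5 — counting 59 days from 24 July 1996 (when the environmental checklist is filed) gives a deadline of 21 September 1996; 26 July 1996 is within that limit.

Yes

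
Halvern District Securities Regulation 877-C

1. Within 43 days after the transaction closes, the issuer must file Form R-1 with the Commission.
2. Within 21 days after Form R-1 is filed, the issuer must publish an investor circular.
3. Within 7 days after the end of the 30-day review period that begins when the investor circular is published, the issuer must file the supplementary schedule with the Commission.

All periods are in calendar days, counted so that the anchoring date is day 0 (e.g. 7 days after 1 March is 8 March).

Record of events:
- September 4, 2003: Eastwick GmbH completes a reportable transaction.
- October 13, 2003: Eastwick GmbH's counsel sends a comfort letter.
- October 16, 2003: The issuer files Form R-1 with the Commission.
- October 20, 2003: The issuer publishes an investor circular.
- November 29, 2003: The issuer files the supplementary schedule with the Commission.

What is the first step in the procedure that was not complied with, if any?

Step 1 — counting 43 days from September 4, 2003 (when the transaction closes) gives a deadline of October 17, 2003; done October 16, 2003 — timely.
Step 2 — counting 21 days from October 16, 2003 (when Form R-1 is filed) gives a deadline of November 6, 2003; completed October 20, 2003, before the deadline.
Step 3 — counting 7 days from November 19, 2003 (end of the 30-day review period, which began when the investor circular is published on October 20, 2003) gives a deadline of November 26, 2003; done November 29, 2003 — 3 days late.
The analysis stops there.

Step 3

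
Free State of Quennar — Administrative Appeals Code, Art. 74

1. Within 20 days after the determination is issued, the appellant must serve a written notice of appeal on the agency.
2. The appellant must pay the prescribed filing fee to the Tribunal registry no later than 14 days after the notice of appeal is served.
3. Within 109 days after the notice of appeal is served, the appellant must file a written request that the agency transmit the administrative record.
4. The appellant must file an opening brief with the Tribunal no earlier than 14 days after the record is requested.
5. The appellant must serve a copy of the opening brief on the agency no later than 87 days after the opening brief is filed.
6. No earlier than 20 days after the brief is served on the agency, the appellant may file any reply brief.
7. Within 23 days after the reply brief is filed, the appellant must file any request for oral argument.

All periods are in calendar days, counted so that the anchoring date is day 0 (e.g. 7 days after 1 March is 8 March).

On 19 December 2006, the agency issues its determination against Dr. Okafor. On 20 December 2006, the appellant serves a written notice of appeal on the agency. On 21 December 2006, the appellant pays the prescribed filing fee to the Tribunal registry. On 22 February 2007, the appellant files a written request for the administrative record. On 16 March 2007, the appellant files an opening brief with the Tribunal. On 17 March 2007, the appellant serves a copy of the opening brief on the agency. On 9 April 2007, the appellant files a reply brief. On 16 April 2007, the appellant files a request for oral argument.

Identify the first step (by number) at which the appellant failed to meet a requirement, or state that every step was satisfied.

Step 1: 20 days after 19 December 2006 (when the determination is issued) is 8 January 2007; done 20 December 2006 — timely.
Step 2: 14 days after 20 December 2006 (when the notice of appeal is served) is 3 January 2007; completed 21 December 2006, before the deadline.
Step 3: 109 days after 20 December 2006 (when the notice of appeal is served) is 8 April 2007; 22 February 2007 is within that limit.
Step 4: the earliest permitted date is 14 days after 22 February 2007 (when the record is requested), i.e. 8 March 2007; 16 March 2007 is on or after that date.
Step 5: 87 days after 16 March 2007 (when the opening brief is filed) is 11 June 2007; 17 March 2007 is within that limit.
Step 6: the earliest permitted date is 20 days after 17 March 2007 (when the brief is served on the agency), i.e. 6 April 2007; done 9 April 2007 — permitted.
Step 7: 23 days after 9 April 2007 (when the reply brief is filed) is 2 May 2007; 16 April 2007 is within that limit.

None — every step was satisfied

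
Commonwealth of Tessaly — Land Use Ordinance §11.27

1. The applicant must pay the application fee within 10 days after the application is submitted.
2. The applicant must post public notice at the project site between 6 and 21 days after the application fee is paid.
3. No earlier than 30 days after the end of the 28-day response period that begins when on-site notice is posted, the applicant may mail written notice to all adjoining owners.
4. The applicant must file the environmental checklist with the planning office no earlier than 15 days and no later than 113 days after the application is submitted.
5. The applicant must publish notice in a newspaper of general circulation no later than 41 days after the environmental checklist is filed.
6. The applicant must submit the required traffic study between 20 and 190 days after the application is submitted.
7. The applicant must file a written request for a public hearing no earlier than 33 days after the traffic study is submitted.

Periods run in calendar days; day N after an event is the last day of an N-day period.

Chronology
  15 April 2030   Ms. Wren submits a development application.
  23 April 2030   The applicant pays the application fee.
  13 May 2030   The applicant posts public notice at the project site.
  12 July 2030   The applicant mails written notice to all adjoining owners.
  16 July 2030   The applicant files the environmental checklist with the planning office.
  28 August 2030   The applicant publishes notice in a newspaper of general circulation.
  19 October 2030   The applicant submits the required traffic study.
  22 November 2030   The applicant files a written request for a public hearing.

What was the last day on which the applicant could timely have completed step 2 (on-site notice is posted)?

Step 2 runs from 23 April 2030, when the application fee is paid. The window is 6–21 days after 23 April 2030; it closes on 14 May 2030.

14 May 2030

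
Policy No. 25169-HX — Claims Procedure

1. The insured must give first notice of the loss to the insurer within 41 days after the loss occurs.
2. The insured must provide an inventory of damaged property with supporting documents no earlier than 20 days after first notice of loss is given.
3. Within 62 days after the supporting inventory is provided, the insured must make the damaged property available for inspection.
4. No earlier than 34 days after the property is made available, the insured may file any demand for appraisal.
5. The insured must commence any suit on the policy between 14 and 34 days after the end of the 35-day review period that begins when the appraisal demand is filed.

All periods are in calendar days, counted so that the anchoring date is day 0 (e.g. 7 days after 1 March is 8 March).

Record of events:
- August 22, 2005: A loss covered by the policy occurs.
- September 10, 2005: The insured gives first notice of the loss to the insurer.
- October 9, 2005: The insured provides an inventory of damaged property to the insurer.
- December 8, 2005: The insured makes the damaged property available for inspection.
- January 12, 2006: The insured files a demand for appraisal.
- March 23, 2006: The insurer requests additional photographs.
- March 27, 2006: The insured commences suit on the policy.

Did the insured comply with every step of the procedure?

No

Step 1 — counting 41 days from August 22, 2005 (when the loss occurs) gives a deadline of October 2, 2005; completed September 10, 2005, before the deadline.
Step 2 — must wait 20 days from September 10, 2005 (when first notice of loss is given), so not before September 30, 2005; done October 9, 2005 — permitted.
Step 3 — counting 62 days from October 9, 2005 (when the supporting inventory is provided) gives a deadline of December 10, 2005; December 8, 2005 is within that limit.
Step 4 — must wait 34 days from December 8, 2005 (when the property is made available), so not before January 11, 2006; done January 12, 2006 — permitted.
Step 5 — 14 and 34 days from February 16, 2006 (end of the 35-day review period, which began when the appraisal demand is filed on January 12, 2006) are March 2, 2006 and March 22, 2006 respectively; March 27, 2006 is 5 days past the end of the window.
Later steps need not be reached.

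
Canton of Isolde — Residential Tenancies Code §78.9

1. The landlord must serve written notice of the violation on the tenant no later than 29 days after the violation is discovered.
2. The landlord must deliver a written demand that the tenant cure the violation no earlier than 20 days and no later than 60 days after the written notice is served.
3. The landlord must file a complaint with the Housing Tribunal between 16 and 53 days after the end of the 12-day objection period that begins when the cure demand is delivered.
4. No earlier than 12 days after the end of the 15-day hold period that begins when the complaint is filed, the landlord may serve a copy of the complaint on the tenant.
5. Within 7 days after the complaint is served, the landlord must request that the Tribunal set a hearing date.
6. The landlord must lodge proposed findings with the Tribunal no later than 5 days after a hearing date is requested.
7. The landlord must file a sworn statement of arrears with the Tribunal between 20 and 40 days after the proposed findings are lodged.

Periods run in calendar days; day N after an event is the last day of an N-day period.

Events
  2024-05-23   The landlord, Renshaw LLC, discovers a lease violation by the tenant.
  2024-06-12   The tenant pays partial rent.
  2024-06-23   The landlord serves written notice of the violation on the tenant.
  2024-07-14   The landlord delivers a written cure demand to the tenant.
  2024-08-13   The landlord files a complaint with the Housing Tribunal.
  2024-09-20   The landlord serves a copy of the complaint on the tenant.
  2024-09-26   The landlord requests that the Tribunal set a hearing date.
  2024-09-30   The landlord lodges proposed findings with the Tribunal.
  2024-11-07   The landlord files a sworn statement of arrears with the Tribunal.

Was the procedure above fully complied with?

No

(1) due by 2024-05-23 + 29 days = 2024-06-21; not done until 2024-06-23, 2 days after the deadline.
Later steps need not be reached.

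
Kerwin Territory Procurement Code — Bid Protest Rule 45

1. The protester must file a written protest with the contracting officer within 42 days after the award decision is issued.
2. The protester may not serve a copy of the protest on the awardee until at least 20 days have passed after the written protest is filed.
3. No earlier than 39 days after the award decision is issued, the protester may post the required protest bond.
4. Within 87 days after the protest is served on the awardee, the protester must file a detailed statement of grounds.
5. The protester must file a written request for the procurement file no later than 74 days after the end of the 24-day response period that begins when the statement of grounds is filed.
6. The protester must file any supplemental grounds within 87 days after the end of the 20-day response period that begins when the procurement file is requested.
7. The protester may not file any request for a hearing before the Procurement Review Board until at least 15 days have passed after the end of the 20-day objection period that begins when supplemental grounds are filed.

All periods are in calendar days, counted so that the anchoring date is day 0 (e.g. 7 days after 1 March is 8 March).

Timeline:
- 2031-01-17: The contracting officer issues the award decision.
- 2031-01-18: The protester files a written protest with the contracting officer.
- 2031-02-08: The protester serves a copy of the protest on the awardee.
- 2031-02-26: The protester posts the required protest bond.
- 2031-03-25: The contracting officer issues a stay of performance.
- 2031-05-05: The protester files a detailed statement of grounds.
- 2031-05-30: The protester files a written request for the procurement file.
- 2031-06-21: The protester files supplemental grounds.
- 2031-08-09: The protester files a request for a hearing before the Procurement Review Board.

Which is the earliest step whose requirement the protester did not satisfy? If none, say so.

None — every step was satisfied

Step 1 — counting 42 days from 2031-01-17 (when the award decision is issued) gives a deadline of 2031-02-28; 2031-01-18 is within that limit.
Step 2 — must wait 20 days from 2031-01-18 (when the written protest is filed), so not before 2031-02-07; done 2031-02-08 — permitted.
Step 3 — must wait 39 days from 2031-01-17 (when the award decision is issued), so not before 2031-02-25; done 2031-02-26, after the minimum wait.
Step 4 — counting 87 days from 2031-02-08 (when the protest is served on the awardee) gives a deadline of 2031-05-06; 2031-05-05 is within that limit.
Step 5 — counting 74 days from 2031-05-29 (end of the 24-day response period, which began when the statement of grounds is filed on 2031-05-05) gives a deadline of 2031-08-11; done 2031-05-30 — timely.
Step 6 — counting 87 days from 2031-06-19 (end of the 20-day response period, which began when the procurement file is requested on 2031-05-30) gives a deadline of 2031-09-14; completed 2031-06-21, before the deadline.
Step 7 — must wait 15 days from 2031-07-11 (end of the 20-day objection period, which began when supplemental grounds are filed on 2031-06-21), so not before 2031-07-26; 2031-08-09 is on or after that date.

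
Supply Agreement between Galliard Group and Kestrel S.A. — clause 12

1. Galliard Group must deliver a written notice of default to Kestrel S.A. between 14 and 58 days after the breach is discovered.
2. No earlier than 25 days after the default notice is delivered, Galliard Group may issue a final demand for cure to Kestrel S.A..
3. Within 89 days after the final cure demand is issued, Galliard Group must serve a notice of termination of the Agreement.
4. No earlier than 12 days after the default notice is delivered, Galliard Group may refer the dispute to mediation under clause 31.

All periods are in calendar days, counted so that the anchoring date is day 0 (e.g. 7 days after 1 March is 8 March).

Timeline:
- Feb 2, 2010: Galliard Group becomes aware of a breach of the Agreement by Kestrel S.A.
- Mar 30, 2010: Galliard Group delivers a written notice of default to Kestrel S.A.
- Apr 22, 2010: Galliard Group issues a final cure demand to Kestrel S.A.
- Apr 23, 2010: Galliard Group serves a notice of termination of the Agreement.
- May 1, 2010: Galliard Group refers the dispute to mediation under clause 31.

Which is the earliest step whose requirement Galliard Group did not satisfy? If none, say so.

Step 2

Step 1: the window is 14–58 days after Feb 2, 2010 (when the breach is discovered), so Feb 16, 2010 through Apr 1, 2010; done Mar 30, 2010, which is between those dates.
Step 2: the earliest permitted date is 25 days after Mar 30, 2010 (when the default notice is delivered), i.e. Apr 24, 2010; Apr 22, 2010 is 2 days before the earliest permitted date.
Later steps need not be reached.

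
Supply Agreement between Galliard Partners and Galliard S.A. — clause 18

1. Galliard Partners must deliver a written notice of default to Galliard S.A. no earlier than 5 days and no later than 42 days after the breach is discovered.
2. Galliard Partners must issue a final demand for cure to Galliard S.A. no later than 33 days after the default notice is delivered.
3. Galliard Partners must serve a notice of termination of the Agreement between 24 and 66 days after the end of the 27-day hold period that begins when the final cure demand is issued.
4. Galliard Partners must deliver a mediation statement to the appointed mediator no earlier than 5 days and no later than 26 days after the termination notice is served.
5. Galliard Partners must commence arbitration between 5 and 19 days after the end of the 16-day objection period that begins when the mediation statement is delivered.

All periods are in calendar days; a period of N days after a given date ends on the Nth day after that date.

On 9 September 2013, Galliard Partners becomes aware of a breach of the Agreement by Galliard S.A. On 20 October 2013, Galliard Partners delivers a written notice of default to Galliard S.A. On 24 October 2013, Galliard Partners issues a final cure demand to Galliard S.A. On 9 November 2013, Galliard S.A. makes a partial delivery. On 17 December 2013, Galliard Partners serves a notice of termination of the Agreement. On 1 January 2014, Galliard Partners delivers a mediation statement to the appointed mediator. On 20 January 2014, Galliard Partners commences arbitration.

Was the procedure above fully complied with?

Step 1 — 5 and 42 days from 9 September 2013 (when the breach is discovered) are 14 September 2013 and 21 October 2013 respectively; 20 October 2013 falls inside that range.
Step 2 — counting 33 days from 20 October 2013 (when the default notice is delivered) gives a deadline of 22 November 2013; completed 24 October 2013, before the deadline.
Step 3 — 24 and 66 days from 20 November 2013 (end of the 27-day hold period, which began when the final cure demand is issued on 24 October 2013) are 14 December 2013 and 25 January 2014 respectively; 17 December 2013 falls inside that range.
Step 4 — 5 and 26 days from 17 December 2013 (when the termination notice is served) are 22 December 2013 and 12 January 2014 respectively; done 1 January 2014 — within the window.
Step 5 — 5 and 19 days from 17 January 2014 (end of the 16-day objection period, which began when the mediation statement is delivered on 1 January 2014) are 22 January 2014 and 5 February 2014 respectively; 20 January 2014 is 2 days too early.

No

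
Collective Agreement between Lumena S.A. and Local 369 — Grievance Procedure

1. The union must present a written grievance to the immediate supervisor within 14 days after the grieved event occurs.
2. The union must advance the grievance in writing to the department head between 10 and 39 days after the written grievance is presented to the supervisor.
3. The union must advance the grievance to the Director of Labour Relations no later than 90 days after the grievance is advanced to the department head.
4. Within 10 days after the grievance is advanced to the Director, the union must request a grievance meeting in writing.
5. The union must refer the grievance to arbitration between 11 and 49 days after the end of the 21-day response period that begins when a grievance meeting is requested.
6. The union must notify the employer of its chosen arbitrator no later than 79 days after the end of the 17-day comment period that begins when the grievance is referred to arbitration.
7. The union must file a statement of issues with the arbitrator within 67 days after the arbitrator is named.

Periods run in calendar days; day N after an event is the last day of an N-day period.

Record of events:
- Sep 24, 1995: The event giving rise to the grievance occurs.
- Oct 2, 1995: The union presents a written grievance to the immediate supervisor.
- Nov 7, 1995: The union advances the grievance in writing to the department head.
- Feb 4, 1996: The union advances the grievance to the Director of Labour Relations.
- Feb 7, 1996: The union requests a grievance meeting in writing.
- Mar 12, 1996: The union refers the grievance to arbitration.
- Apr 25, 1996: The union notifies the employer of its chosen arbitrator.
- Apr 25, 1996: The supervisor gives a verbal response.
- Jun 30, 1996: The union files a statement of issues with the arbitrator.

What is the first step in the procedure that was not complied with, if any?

(1) due by Sep 24, 1995 + 14 days = Oct 8, 1995; completed Oct 2, 1995, before the deadline.
(2) the permitted window runs from Oct 2, 1995 + 10 = Oct 12, 1995 to Oct 2, 1995 + 39 = Nov 10, 1995; Nov 7, 1995 falls inside that range.
(3) due by Nov 7, 1995 + 90 days = Feb 5, 1996; Feb 4, 1996 is within that limit.
(4) due by Feb 4, 1996 + 10 days = Feb 14, 1996; done Feb 7, 1996 — timely.
(5) the permitted window runs from Feb 28, 1996 + 11 = Mar 10, 1996 to Feb 28, 1996 + 49 = Apr 17, 1996; Mar 12, 1996 falls inside that range.
(6) due by Mar 29, 1996 + 79 days = Jun 16, 1996; done Apr 25, 1996 — timely.
(7) due by Apr 25, 1996 + 67 days = Jul 1, 1996; done Jun 30, 1996 — timely.

None — every step was satisfied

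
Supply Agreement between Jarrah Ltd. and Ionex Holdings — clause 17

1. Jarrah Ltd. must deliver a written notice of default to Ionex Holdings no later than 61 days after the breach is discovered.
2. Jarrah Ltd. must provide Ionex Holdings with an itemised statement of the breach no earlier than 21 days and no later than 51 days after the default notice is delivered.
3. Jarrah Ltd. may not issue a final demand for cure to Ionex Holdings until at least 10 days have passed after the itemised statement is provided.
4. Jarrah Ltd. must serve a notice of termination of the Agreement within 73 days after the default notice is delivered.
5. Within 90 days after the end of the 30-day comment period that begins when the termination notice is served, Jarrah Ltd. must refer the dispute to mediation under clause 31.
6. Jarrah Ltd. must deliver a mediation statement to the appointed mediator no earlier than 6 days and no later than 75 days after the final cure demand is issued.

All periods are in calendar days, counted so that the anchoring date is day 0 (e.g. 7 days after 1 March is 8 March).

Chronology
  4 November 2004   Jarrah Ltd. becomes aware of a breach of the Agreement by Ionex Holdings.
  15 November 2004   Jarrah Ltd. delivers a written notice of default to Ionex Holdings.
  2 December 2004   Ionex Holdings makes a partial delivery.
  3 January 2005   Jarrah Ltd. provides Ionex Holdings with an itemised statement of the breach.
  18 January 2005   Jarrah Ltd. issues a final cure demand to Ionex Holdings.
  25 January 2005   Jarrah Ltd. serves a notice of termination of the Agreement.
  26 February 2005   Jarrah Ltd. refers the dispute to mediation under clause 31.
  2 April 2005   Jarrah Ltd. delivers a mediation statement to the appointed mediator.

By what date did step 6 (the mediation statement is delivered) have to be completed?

Step 6 runs from 18 January 2005, when the final cure demand is issued. The window is 6–75 days after 18 January 2005; it closes on 3 April 2005.

3 April 2005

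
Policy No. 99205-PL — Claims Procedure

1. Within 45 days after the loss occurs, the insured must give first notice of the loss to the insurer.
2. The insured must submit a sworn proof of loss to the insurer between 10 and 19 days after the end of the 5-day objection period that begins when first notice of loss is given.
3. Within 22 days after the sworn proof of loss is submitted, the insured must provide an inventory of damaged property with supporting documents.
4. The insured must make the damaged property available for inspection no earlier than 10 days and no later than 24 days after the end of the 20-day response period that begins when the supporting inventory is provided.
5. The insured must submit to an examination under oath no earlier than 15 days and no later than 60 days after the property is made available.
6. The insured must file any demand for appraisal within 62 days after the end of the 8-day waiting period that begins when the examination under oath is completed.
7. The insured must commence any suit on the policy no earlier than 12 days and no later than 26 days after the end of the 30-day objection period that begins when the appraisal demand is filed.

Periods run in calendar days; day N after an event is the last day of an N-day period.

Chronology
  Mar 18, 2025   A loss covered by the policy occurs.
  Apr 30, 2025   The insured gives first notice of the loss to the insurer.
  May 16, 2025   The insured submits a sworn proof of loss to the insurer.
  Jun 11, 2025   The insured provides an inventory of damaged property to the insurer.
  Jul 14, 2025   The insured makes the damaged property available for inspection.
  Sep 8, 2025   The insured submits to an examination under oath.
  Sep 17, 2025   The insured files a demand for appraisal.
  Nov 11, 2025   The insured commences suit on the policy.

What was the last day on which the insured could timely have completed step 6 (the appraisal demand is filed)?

The examination under oath is completed on Sep 8, 2025; the 8-day waiting period therefore ends Sep 16, 2025, and step 6 runs from that date. 62 days after Sep 16, 2025 is Nov 17, 2025.

Nov 17, 2025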